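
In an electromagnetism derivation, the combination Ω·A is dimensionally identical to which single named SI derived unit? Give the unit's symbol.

V

Ω = V/A (resistance = voltage per current),
    = kg·m²·s⁻³·A⁻².
Combining: Ω·A = (kg·m²·s⁻³·A⁻²) · A = kg·m²·s⁻³·A⁻¹.
kg·m²·s⁻³·A⁻¹ is the base-SI form of the volt.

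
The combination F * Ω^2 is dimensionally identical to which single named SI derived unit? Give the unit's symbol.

F = C/V (capacitance = charge per voltage),
    = A·s/(kg·m²·s⁻³·A⁻¹) (substituting C and V),
    = kg⁻¹·m⁻²·s⁴·A².
Ω = V/A (resistance = voltage per current),
    = kg·m²·s⁻³·A⁻².
So Ω² = kg²·m⁴·s⁻⁶·A⁻⁴.
Combining: F·Ω² = (kg⁻¹·m⁻²·s⁴·A²) · (kg²·m⁴·s⁻⁶·A⁻⁴) = kg·m²·s⁻²·A⁻².
kg·m²·s⁻²·A⁻² is the base-SI form of the henry.

H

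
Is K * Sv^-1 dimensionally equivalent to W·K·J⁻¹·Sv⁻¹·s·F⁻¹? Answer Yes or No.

Left side:
  Sv = J/kg (equivalent dose = energy per mass),
      = m²·s⁻².
  So Sv⁻¹ = m⁻²·s².
  Combining: K·Sv⁻¹ = K · (m⁻²·s²) = m⁻²·s²·K.
Right side:
  W = kg·m²·s⁻³.
  J = kg·m²·s⁻².
  So J⁻¹ = kg⁻¹·m⁻²·s².
  Sv = m²·s⁻².
  So Sv⁻¹ = m⁻²·s².
  F = kg⁻¹·m⁻²·s⁴·A².
  So F⁻¹ = kg·m²·s⁻⁴·A⁻².
  Combining: W·K·J⁻¹·Sv⁻¹·s·F⁻¹ = (kg·m²·s⁻³) · K · (kg⁻¹·m⁻²·s²) · (m⁻²·s²) · s · (kg·m²·s⁻⁴·A⁻²) = kg·s⁻²·A⁻²·K.
Left is m⁻²·s²·K; right is kg·s⁻²·A⁻²·K — different.

No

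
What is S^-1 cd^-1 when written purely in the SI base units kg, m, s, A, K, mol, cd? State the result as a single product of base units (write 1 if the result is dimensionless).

kg·m²·s⁻³·A⁻²·cd⁻¹

S = kg⁻¹·m⁻²·s³·A².
So S⁻¹ = kg·m²·s⁻³·A⁻².
Combining: S⁻¹·cd⁻¹ = (kg·m²·s⁻³·A⁻²) · cd⁻¹ = kg·m²·s⁻³·A⁻²·cd⁻¹.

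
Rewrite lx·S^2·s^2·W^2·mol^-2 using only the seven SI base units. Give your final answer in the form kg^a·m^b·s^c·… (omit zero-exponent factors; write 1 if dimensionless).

lx = m⁻²·cd.
S = kg⁻¹·m⁻²·s³·A².
So S² = kg⁻²·m⁻⁴·s⁶·A⁴.
W = kg·m²·s⁻³.
So W² = kg²·m⁴·s⁻⁶.
Combining: lx·S²·s²·W²·mol⁻² = (m⁻²·cd) · (kg⁻²·m⁻⁴·s⁶·A⁴) · s² · (kg²·m⁴·s⁻⁶) · mol⁻² = m⁻²·s²·A⁴·mol⁻²·cd.

m⁻²·s²·A⁴·mol⁻²·cd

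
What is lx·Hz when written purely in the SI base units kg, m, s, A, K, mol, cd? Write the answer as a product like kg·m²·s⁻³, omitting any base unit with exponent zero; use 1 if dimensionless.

m⁻²·s⁻¹·cd

lx = lm/m² (illuminance = luminous flux per area),
    = m⁻²·cd.
Hz = 1/s = s⁻¹ (frequency is cycles per second).
Combining: lx·Hz = (m⁻²·cd) · s⁻¹ = m⁻²·s⁻¹·cd.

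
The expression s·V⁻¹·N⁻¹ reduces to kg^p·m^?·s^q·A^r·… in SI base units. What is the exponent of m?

V = W/A (potential = power per current),
    = kg·m²·s⁻³·A⁻¹.
So V⁻¹ = kg⁻¹·m⁻²·s³·A.
N = kg·m/s² = kg·m·s⁻² (force = mass × acceleration).
So N⁻¹ = kg⁻¹·m⁻¹·s².
Combining: s·V⁻¹·N⁻¹ = s · (kg⁻¹·m⁻²·s³·A) · (kg⁻¹·m⁻¹·s²) = kg⁻²·m⁻³·s⁶·A.
The exponent of m is -3.

-3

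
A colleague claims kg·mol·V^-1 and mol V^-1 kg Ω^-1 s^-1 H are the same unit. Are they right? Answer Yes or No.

Left side:
  V = kg·m²·s⁻³·A⁻¹.
  So V⁻¹ = kg⁻¹·m⁻²·s³·A.
  Combining: kg·mol·V⁻¹ = kg · mol · (kg⁻¹·m⁻²·s³·A) = m⁻²·s³·A·mol.
Right side:
  V = W/A (potential = power per current),
      = kg·m²·s⁻³·A⁻¹.
  So V⁻¹ = kg⁻¹·m⁻²·s³·A.
  Ω = V/A (resistance = voltage per current),
      = kg·m²·s⁻³·A⁻².
  So Ω⁻¹ = kg⁻¹·m⁻²·s³·A².
  H = Wb/A (inductance = flux per current),
      = kg·m²·s⁻²·A⁻².
  Combining: mol·V⁻¹·kg·Ω⁻¹·s⁻¹·H = mol · (kg⁻¹·m⁻²·s³·A) · kg · (kg⁻¹·m⁻²·s³·A²) · s⁻¹ · (kg·m²·s⁻²·A⁻²) = m⁻²·s³·A·mol.
Both reduce to m⁻²·s³·A·mol.

Yes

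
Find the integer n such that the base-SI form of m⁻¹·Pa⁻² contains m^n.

1

Pa = N/m² (pressure = force per area),
    = kg·m⁻¹·s⁻².
So Pa⁻² = kg⁻²·m²·s⁴.
Combining: m⁻¹·Pa⁻² = m⁻¹ · (kg⁻²·m²·s⁴) = kg⁻²·m·s⁴.
The exponent of m is 1.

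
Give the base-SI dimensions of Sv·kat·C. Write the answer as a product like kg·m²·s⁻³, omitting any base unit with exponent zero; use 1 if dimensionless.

m²·s⁻²·A·mol

Sv = J/kg (equivalent dose = energy per mass),
    = m²·s⁻².
kat = mol/s = s⁻¹·mol (catalytic activity).
C = A·s = s·A (charge = current × time).
Combining: Sv·kat·C = (m²·s⁻²) · (s⁻¹·mol) · (s·A) = m²·s⁻²·A·mol.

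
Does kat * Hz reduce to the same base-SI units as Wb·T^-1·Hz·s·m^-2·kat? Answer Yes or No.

No

Left side:
  kat = mol/s = s⁻¹·mol (catalytic activity).
  Hz = 1/s = s⁻¹ (frequency is cycles per second).
  Combining: kat·Hz = (s⁻¹·mol) · s⁻¹ = s⁻²·mol.
Right side:
  Wb = V·s (flux: a volt is a weber per second),
      = kg·m²·s⁻²·A⁻¹.
  T = Wb/m² (flux density = flux per area),
      = kg·s⁻²·A⁻¹.
  So T⁻¹ = kg⁻¹·s²·A.
  Hz = 1/s = s⁻¹ (frequency is cycles per second).
  kat = mol/s = s⁻¹·mol (catalytic activity).
  Combining: Wb·T⁻¹·Hz·s·m⁻²·kat = (kg·m²·s⁻²·A⁻¹) · (kg⁻¹·s²·A) · s⁻¹ · s · m⁻² · (s⁻¹·mol) = s⁻¹·mol.
Left is s⁻²·mol; right is s⁻¹·mol — different.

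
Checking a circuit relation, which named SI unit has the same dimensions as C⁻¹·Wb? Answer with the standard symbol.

Ω

C = A·s = s·A (charge = current × time).
So C⁻¹ = s⁻¹·A⁻¹.
Wb = V·s (flux: a volt is a weber per second),
    = kg·m²·s⁻²·A⁻¹.
Combining: C⁻¹·Wb = (s⁻¹·A⁻¹) · (kg·m²·s⁻²·A⁻¹) = kg·m²·s⁻³·A⁻².
kg·m²·s⁻³·A⁻² is the base-SI form of the ohm.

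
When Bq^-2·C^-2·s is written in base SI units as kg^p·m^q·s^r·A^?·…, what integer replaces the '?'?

-2

Bq = 1/s = s⁻¹ (activity is decays per second).
So Bq⁻² = s².
C = A·s = s·A (charge = current × time).
So C⁻² = s⁻²·A⁻².
Combining: Bq⁻²·C⁻²·s = s² · (s⁻²·A⁻²) · s = s·A⁻².
The exponent of A is -2.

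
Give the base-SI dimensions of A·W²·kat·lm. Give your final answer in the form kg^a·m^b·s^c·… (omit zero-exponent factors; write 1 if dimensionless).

kg²·m⁴·s⁻⁷·A·mol·cd

W = J/s (power = energy per time),
    = kg·m²·s⁻³.
So W² = kg²·m⁴·s⁻⁶.
kat = mol/s = s⁻¹·mol (catalytic activity).
lm = cd·sr = cd (luminous flux; sr is dimensionless).
Combining: A·W²·kat·lm = A · (kg²·m⁴·s⁻⁶) · (s⁻¹·mol) · cd = kg²·m⁴·s⁻⁷·A·mol·cd.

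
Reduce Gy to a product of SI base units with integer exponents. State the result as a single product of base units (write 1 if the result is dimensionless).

Gy = m²·s⁻².

m²·s⁻²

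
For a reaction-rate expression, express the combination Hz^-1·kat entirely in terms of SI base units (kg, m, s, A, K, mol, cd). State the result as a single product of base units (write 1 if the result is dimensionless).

mol

Hz = s⁻¹.
So Hz⁻¹ = s.
kat = s⁻¹·mol.
Combining: Hz⁻¹·kat = s · (s⁻¹·mol) = mol.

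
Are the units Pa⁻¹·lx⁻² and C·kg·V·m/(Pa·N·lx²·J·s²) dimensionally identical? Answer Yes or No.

Left side:
  Pa = kg·m⁻¹·s⁻².
  So Pa⁻¹ = kg⁻¹·m·s².
  lx = m⁻²·cd.
  So lx⁻² = m⁴·cd⁻².
  Combining: Pa⁻¹·lx⁻² = (kg⁻¹·m·s²) · (m⁴·cd⁻²) = kg⁻¹·m⁵·s²·cd⁻².
Right side:
  Pa = N/m² (pressure = force per area),
      = kg·m⁻¹·s⁻².
  So Pa⁻¹ = kg⁻¹·m·s².
  N = kg·m/s² = kg·m·s⁻² (force = mass × acceleration).
  So N⁻¹ = kg⁻¹·m⁻¹·s².
  C = A·s = s·A (charge = current × time).
  lx = lm/m² (illuminance = luminous flux per area),
      = m⁻²·cd.
  So lx⁻² = m⁴·cd⁻².
  J = N·m (work = force × distance),
      = kg·m²·s⁻².
  So J⁻¹ = kg⁻¹·m⁻²·s².
  V = W/A (potential = power per current),
      = kg·m²·s⁻³·A⁻¹.
  Combining: Pa⁻¹·N⁻¹·C·kg·lx⁻²·J⁻¹·V·s⁻²·m = (kg⁻¹·m·s²) · (kg⁻¹·m⁻¹·s²) · (s·A) · kg · (m⁴·cd⁻²) · (kg⁻¹·m⁻²·s²) · (kg·m²·s⁻³·A⁻¹) · s⁻² · m = kg⁻¹·m⁵·s²·cd⁻².
Both reduce to kg⁻¹·m⁵·s²·cd⁻².

Yes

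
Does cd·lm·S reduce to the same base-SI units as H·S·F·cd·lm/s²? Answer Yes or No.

Yes

Left side:
  lm = cd.
  S = kg⁻¹·m⁻²·s³·A².
  Combining: cd·lm·S = cd · cd · (kg⁻¹·m⁻²·s³·A²) = kg⁻¹·m⁻²·s³·A²·cd².
Right side:
  H = Wb/A (inductance = flux per current),
      = kg·m²·s⁻²·A⁻².
  S = 1/Ω (conductance is reciprocal resistance),
      = kg⁻¹·m⁻²·s³·A².
  F = C/V (capacitance = charge per voltage),
      = A·s/(kg·m²·s⁻³·A⁻¹) (substituting C and V),
      = kg⁻¹·m⁻²·s⁴·A².
  lm = cd·sr = cd (luminous flux; sr is dimensionless).
  Combining: H·S·F·cd·lm·s⁻² = (kg·m²·s⁻²·A⁻²) · (kg⁻¹·m⁻²·s³·A²) · (kg⁻¹·m⁻²·s⁴·A²) · cd · cd · s⁻² = kg⁻¹·m⁻²·s³·A²·cd².
Both reduce to kg⁻¹·m⁻²·s³·A²·cd².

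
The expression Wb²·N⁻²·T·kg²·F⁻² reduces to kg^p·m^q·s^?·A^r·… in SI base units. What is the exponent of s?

Wb = V·s (flux: a volt is a weber per second),
    = kg·m²·s⁻²·A⁻¹.
So Wb² = kg²·m⁴·s⁻⁴·A⁻².
N = kg·m/s² = kg·m·s⁻² (force = mass × acceleration).
So N⁻² = kg⁻²·m⁻²·s⁴.
T = Wb/m² (flux density = flux per area),
    = kg·s⁻²·A⁻¹.
F = C/V (capacitance = charge per voltage),
    = A·s/(kg·m²·s⁻³·A⁻¹) (substituting C and V),
    = kg⁻¹·m⁻²·s⁴·A².
So F⁻² = kg²·m⁴·s⁻⁸·A⁻⁴.
Combining: Wb²·N⁻²·T·kg²·F⁻² = (kg²·m⁴·s⁻⁴·A⁻²) · (kg⁻²·m⁻²·s⁴) · (kg·s⁻²·A⁻¹) · kg² · (kg²·m⁴·s⁻⁸·A⁻⁴) = kg⁵·m⁶·s⁻¹⁰·A⁻⁷.
The exponent of s is -10.

-10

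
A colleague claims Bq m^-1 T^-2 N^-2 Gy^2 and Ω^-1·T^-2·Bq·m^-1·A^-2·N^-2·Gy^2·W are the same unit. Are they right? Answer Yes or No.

Left side:
  Bq = 1/s = s⁻¹ (activity is decays per second).
  T = Wb/m² (flux density = flux per area),
      = kg·s⁻²·A⁻¹.
  So T⁻² = kg⁻²·s⁴·A².
  N = kg·m/s² = kg·m·s⁻² (force = mass × acceleration).
  So N⁻² = kg⁻²·m⁻²·s⁴.
  Gy = J/kg (absorbed dose = energy per mass),
      = m²·s⁻².
  So Gy² = m⁴·s⁻⁴.
  Combining: Bq·m⁻¹·T⁻²·N⁻²·Gy² = s⁻¹ · m⁻¹ · (kg⁻²·s⁴·A²) · (kg⁻²·m⁻²·s⁴) · (m⁴·s⁻⁴) = kg⁻⁴·m·s³·A².
Right side:
  Ω = V/A (resistance = voltage per current),
      = kg·m²·s⁻³·A⁻².
  So Ω⁻¹ = kg⁻¹·m⁻²·s³·A².
  T = Wb/m² (flux density = flux per area),
      = kg·s⁻²·A⁻¹.
  So T⁻² = kg⁻²·s⁴·A².
  Bq = 1/s = s⁻¹ (activity is decays per second).
  N = kg·m/s² = kg·m·s⁻² (force = mass × acceleration).
  So N⁻² = kg⁻²·m⁻²·s⁴.
  Gy = J/kg (absorbed dose = energy per mass),
      = m²·s⁻².
  So Gy² = m⁴·s⁻⁴.
  W = J/s (power = energy per time),
      = kg·m²·s⁻³.
  Combining: Ω⁻¹·T⁻²·Bq·m⁻¹·A⁻²·N⁻²·Gy²·W = (kg⁻¹·m⁻²·s³·A²) · (kg⁻²·s⁴·A²) · s⁻¹ · m⁻¹ · A⁻² · (kg⁻²·m⁻²·s⁴) · (m⁴·s⁻⁴) · (kg·m²·s⁻³) = kg⁻⁴·m·s³·A².
Both reduce to kg⁻⁴·m·s³·A².

Yes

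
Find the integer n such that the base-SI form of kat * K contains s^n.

-1

kat = mol/s = s⁻¹·mol (catalytic activity).
Combining: kat·K = (s⁻¹·mol) · K = s⁻¹·K·mol.
The exponent of s is -1.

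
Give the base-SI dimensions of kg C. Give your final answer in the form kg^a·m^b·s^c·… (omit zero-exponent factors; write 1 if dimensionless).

kg·s·A

C = s·A.
Combining: kg·C = kg · (s·A) = kg·s·A.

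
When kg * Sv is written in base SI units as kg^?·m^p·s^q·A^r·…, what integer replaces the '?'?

1

Sv = m²·s⁻².
Combining: kg·Sv = kg · (m²·s⁻²) = kg·m²·s⁻².
The exponent of kg is 1.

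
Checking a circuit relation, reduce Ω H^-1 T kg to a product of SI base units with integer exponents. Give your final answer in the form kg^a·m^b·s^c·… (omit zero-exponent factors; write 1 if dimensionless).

Ω = V/A (resistance = voltage per current),
    = kg·m²·s⁻³·A⁻².
H = Wb/A (inductance = flux per current),
    = kg·m²·s⁻²·A⁻².
So H⁻¹ = kg⁻¹·m⁻²·s²·A².
T = Wb/m² (flux density = flux per area),
    = kg·s⁻²·A⁻¹.
Combining: Ω·H⁻¹·T·kg = (kg·m²·s⁻³·A⁻²) · (kg⁻¹·m⁻²·s²·A²) · (kg·s⁻²·A⁻¹) · kg = kg²·s⁻³·A⁻¹.

kg²·s⁻³·A⁻¹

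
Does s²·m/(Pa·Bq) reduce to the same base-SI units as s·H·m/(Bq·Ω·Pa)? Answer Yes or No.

Yes

Left side:
  Pa = kg·m⁻¹·s⁻².
  So Pa⁻¹ = kg⁻¹·m·s².
  Bq = s⁻¹.
  So Bq⁻¹ = s.
  Combining: s²·Pa⁻¹·Bq⁻¹·m = s² · (kg⁻¹·m·s²) · s · m = kg⁻¹·m²·s⁵.
Right side:
  Bq = 1/s = s⁻¹ (activity is decays per second).
  So Bq⁻¹ = s.
  H = Wb/A (inductance = flux per current),
      = kg·m²·s⁻²·A⁻².
  Ω = V/A (resistance = voltage per current),
      = kg·m²·s⁻³·A⁻².
  So Ω⁻¹ = kg⁻¹·m⁻²·s³·A².
  Pa = N/m² (pressure = force per area),
      = kg·m⁻¹·s⁻².
  So Pa⁻¹ = kg⁻¹·m·s².
  Combining: Bq⁻¹·s·H·m·Ω⁻¹·Pa⁻¹ = s · s · (kg·m²·s⁻²·A⁻²) · m · (kg⁻¹·m⁻²·s³·A²) · (kg⁻¹·m·s²) = kg⁻¹·m²·s⁵.
Both reduce to kg⁻¹·m²·s⁵.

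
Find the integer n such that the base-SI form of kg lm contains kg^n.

1

lm = cd·sr = cd (luminous flux; sr is dimensionless).
Combining: kg·lm = kg · cd = kg·cd.
The exponent of kg is 1.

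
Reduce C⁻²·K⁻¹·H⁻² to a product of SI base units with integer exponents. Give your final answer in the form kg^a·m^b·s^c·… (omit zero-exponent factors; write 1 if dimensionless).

C = s·A.
So C⁻² = s⁻²·A⁻².
H = kg·m²·s⁻²·A⁻².
So H⁻² = kg⁻²·m⁻⁴·s⁴·A⁴.
Combining: C⁻²·K⁻¹·H⁻² = (s⁻²·A⁻²) · K⁻¹ · (kg⁻²·m⁻⁴·s⁴·A⁴) = kg⁻²·m⁻⁴·s²·A²·K⁻¹.

kg⁻²·m⁻⁴·s²·A²·K⁻¹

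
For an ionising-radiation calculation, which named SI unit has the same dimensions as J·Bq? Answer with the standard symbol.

W

J = kg·m²·s⁻².
Bq = s⁻¹.
Combining: J·Bq = (kg·m²·s⁻²) · s⁻¹ = kg·m²·s⁻³.
kg·m²·s⁻³ is the base-SI form of the watt.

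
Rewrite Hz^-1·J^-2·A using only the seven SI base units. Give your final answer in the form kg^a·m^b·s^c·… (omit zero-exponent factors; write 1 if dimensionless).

kg⁻²·m⁻⁴·s⁵·A

Hz = s⁻¹.
So Hz⁻¹ = s.
J = kg·m²·s⁻².
So J⁻² = kg⁻²·m⁻⁴·s⁴.
Combining: Hz⁻¹·J⁻²·A = s · (kg⁻²·m⁻⁴·s⁴) · A = kg⁻²·m⁻⁴·s⁵·A.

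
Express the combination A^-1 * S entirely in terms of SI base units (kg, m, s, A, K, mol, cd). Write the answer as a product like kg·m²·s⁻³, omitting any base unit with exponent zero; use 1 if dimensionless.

S = kg⁻¹·m⁻²·s³·A².
Combining: A⁻¹·S = A⁻¹ · (kg⁻¹·m⁻²·s³·A²) = kg⁻¹·m⁻²·s³·A.

kg⁻¹·m⁻²·s³·A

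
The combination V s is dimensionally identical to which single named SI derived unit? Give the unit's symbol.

V = W/A (potential = power per current),
    = kg·m²·s⁻³·A⁻¹.
Combining: V·s = (kg·m²·s⁻³·A⁻¹) · s = kg·m²·s⁻²·A⁻¹.
kg·m²·s⁻²·A⁻¹ is the base-SI form of the weber.

Wb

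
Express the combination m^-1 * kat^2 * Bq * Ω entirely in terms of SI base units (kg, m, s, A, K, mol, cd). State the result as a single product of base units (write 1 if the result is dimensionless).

kat = mol/s = s⁻¹·mol (catalytic activity).
So kat² = s⁻²·mol².
Bq = 1/s = s⁻¹ (activity is decays per second).
Ω = V/A (resistance = voltage per current),
    = kg·m²·s⁻³·A⁻².
Combining: m⁻¹·kat²·Bq·Ω = m⁻¹ · (s⁻²·mol²) · s⁻¹ · (kg·m²·s⁻³·A⁻²) = kg·m·s⁻⁶·A⁻²·mol².

kg·m·s⁻⁶·A⁻²·mol²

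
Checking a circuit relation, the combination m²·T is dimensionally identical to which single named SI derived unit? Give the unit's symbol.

Wb

T = kg·s⁻²·A⁻¹.
Combining: m²·T = m² · (kg·s⁻²·A⁻¹) = kg·m²·s⁻²·A⁻¹.
kg·m²·s⁻²·A⁻¹ is the base-SI form of the weber.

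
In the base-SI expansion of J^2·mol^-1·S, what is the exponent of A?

J = N·m (work = force × distance),
    = kg·m²·s⁻².
So J² = kg²·m⁴·s⁻⁴.
S = 1/Ω (conductance is reciprocal resistance),
    = kg⁻¹·m⁻²·s³·A².
Combining: J²·mol⁻¹·S = (kg²·m⁴·s⁻⁴) · mol⁻¹ · (kg⁻¹·m⁻²·s³·A²) = kg·m²·s⁻¹·A²·mol⁻¹.
The exponent of A is 2.

2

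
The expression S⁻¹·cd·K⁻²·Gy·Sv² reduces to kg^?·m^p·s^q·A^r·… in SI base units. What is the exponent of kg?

1

S = 1/Ω (conductance is reciprocal resistance),
    = kg⁻¹·m⁻²·s³·A².
So S⁻¹ = kg·m²·s⁻³·A⁻².
Gy = J/kg (absorbed dose = energy per mass),
    = m²·s⁻².
Sv = J/kg (equivalent dose = energy per mass),
    = m²·s⁻².
So Sv² = m⁴·s⁻⁴.
Combining: S⁻¹·cd·K⁻²·Gy·Sv² = (kg·m²·s⁻³·A⁻²) · cd · K⁻² · (m²·s⁻²) · (m⁴·s⁻⁴) = kg·m⁸·s⁻⁹·A⁻²·K⁻²·cd.
The exponent of kg is 1.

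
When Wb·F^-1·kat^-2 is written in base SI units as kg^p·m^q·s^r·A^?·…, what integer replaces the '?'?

Wb = kg·m²·s⁻²·A⁻¹.
F = kg⁻¹·m⁻²·s⁴·A².
So F⁻¹ = kg·m²·s⁻⁴·A⁻².
kat = s⁻¹·mol.
So kat⁻² = s²·mol⁻².
Combining: Wb·F⁻¹·kat⁻² = (kg·m²·s⁻²·A⁻¹) · (kg·m²·s⁻⁴·A⁻²) · (s²·mol⁻²) = kg²·m⁴·s⁻⁴·A⁻³·mol⁻².
The exponent of A is -3.

-3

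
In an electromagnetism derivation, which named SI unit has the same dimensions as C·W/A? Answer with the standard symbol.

J

C = s·A.
W = kg·m²·s⁻³.
Combining: A⁻¹·C·W = A⁻¹ · (s·A) · (kg·m²·s⁻³) = kg·m²·s⁻².
kg·m²·s⁻² is the base-SI form of the joule.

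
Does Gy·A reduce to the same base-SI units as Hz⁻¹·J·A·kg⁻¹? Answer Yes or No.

No

Left side:
  Gy = J/kg (absorbed dose = energy per mass),
      = m²·s⁻².
  Combining: Gy·A = (m²·s⁻²) · A = m²·s⁻²·A.
Right side:
  Hz = 1/s = s⁻¹ (frequency is cycles per second).
  So Hz⁻¹ = s.
  J = N·m (work = force × distance),
      = kg·m²·s⁻².
  Combining: Hz⁻¹·J·A·kg⁻¹ = s · (kg·m²·s⁻²) · A · kg⁻¹ = m²·s⁻¹·A.
Left is m²·s⁻²·A; right is m²·s⁻¹·A — different.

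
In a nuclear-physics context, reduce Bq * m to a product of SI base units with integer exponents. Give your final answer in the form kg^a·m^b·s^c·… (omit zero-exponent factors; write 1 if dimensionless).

Bq = s⁻¹.
Combining: Bq·m = s⁻¹ · m = m·s⁻¹.

m·s⁻¹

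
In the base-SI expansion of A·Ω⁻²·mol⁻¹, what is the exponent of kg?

-2

Ω = V/A (resistance = voltage per current),
    = kg·m²·s⁻³·A⁻².
So Ω⁻² = kg⁻²·m⁻⁴·s⁶·A⁴.
Combining: A·Ω⁻²·mol⁻¹ = A · (kg⁻²·m⁻⁴·s⁶·A⁴) · mol⁻¹ = kg⁻²·m⁻⁴·s⁶·A⁵·mol⁻¹.
The exponent of kg is -2.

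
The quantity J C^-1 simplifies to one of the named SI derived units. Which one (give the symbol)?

J = kg·m²·s⁻².
C = s·A.
So C⁻¹ = s⁻¹·A⁻¹.
Combining: J·C⁻¹ = (kg·m²·s⁻²) · (s⁻¹·A⁻¹) = kg·m²·s⁻³·A⁻¹.
kg·m²·s⁻³·A⁻¹ is the base-SI form of the volt.

V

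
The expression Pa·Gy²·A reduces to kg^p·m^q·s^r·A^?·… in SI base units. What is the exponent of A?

Pa = kg·m⁻¹·s⁻².
Gy = m²·s⁻².
So Gy² = m⁴·s⁻⁴.
Combining: Pa·Gy²·A = (kg·m⁻¹·s⁻²) · (m⁴·s⁻⁴) · A = kg·m³·s⁻⁶·A.
The exponent of A is 1.

1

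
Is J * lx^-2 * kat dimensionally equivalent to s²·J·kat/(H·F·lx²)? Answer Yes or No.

Yes

Left side:
  J = N·m (work = force × distance),
      = kg·m²·s⁻².
  lx = lm/m² (illuminance = luminous flux per area),
      = m⁻²·cd.
  So lx⁻² = m⁴·cd⁻².
  kat = mol/s = s⁻¹·mol (catalytic activity).
  Combining: J·lx⁻²·kat = (kg·m²·s⁻²) · (m⁴·cd⁻²) · (s⁻¹·mol) = kg·m⁶·s⁻³·mol·cd⁻².
Right side:
  H = Wb/A (inductance = flux per current),
      = kg·m²·s⁻²·A⁻².
  So H⁻¹ = kg⁻¹·m⁻²·s²·A².
  F = C/V (capacitance = charge per voltage),
      = A·s/(kg·m²·s⁻³·A⁻¹) (substituting C and V),
      = kg⁻¹·m⁻²·s⁴·A².
  So F⁻¹ = kg·m²·s⁻⁴·A⁻².
  J = N·m (work = force × distance),
      = kg·m²·s⁻².
  lx = lm/m² (illuminance = luminous flux per area),
      = m⁻²·cd.
  So lx⁻² = m⁴·cd⁻².
  kat = mol/s = s⁻¹·mol (catalytic activity).
  Combining: H⁻¹·s²·F⁻¹·J·lx⁻²·kat = (kg⁻¹·m⁻²·s²·A²) · s² · (kg·m²·s⁻⁴·A⁻²) · (kg·m²·s⁻²) · (m⁴·cd⁻²) · (s⁻¹·mol) = kg·m⁶·s⁻³·mol·cd⁻².
Both reduce to kg·m⁶·s⁻³·mol·cd⁻².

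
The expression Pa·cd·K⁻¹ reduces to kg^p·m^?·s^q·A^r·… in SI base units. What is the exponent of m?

Pa = kg·m⁻¹·s⁻².
Combining: Pa·cd·K⁻¹ = (kg·m⁻¹·s⁻²) · cd · K⁻¹ = kg·m⁻¹·s⁻²·K⁻¹·cd.
The exponent of m is -1.

-1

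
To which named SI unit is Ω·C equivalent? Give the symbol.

Wb

Ω = kg·m²·s⁻³·A⁻².
C = s·A.
Combining: Ω·C = (kg·m²·s⁻³·A⁻²) · (s·A) = kg·m²·s⁻²·A⁻¹.
kg·m²·s⁻²·A⁻¹ is the base-SI form of the weber.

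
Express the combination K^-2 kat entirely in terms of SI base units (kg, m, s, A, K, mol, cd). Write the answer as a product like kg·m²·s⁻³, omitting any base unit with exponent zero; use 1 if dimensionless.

kat = s⁻¹·mol.
Combining: K⁻²·kat = K⁻² · (s⁻¹·mol) = s⁻¹·K⁻²·mol.

s⁻¹·K⁻²·mol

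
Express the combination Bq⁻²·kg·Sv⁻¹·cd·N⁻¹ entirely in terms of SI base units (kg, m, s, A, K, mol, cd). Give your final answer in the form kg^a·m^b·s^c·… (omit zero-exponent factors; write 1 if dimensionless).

Bq = s⁻¹.
So Bq⁻² = s².
Sv = m²·s⁻².
So Sv⁻¹ = m⁻²·s².
N = kg·m·s⁻².
So N⁻¹ = kg⁻¹·m⁻¹·s².
Combining: Bq⁻²·kg·Sv⁻¹·cd·N⁻¹ = s² · kg · (m⁻²·s²) · cd · (kg⁻¹·m⁻¹·s²) = m⁻³·s⁶·cd.

m⁻³·s⁶·cd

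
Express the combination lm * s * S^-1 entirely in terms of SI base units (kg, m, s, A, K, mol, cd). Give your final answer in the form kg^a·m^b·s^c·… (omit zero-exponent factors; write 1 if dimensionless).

kg·m²·s⁻²·A⁻²·cd

lm = cd·sr = cd (luminous flux; sr is dimensionless).
S = 1/Ω (conductance is reciprocal resistance),
    = kg⁻¹·m⁻²·s³·A².
So S⁻¹ = kg·m²·s⁻³·A⁻².
Combining: lm·s·S⁻¹ = cd · s · (kg·m²·s⁻³·A⁻²) = kg·m²·s⁻²·A⁻²·cd.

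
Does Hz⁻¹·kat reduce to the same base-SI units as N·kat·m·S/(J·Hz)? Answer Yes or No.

No

Left side:
  Hz = 1/s = s⁻¹ (frequency is cycles per second).
  So Hz⁻¹ = s.
  kat = mol/s = s⁻¹·mol (catalytic activity).
  Combining: Hz⁻¹·kat = s · (s⁻¹·mol) = mol.
Right side:
  N = kg·m/s² = kg·m·s⁻² (force = mass × acceleration).
  kat = mol/s = s⁻¹·mol (catalytic activity).
  J = N·m (work = force × distance),
      = kg·m²·s⁻².
  So J⁻¹ = kg⁻¹·m⁻²·s².
  Hz = 1/s = s⁻¹ (frequency is cycles per second).
  So Hz⁻¹ = s.
  S = 1/Ω (conductance is reciprocal resistance),
      = kg⁻¹·m⁻²·s³·A².
  Combining: N·kat·m·J⁻¹·Hz⁻¹·S = (kg·m·s⁻²) · (s⁻¹·mol) · m · (kg⁻¹·m⁻²·s²) · s · (kg⁻¹·m⁻²·s³·A²) = kg⁻¹·m⁻²·s³·A²·mol.
Left is mol; right is kg⁻¹·m⁻²·s³·A²·mol — different.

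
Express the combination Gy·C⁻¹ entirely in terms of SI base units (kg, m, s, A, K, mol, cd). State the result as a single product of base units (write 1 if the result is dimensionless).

m²·s⁻³·A⁻¹

Gy = J/kg (absorbed dose = energy per mass),
    = m²·s⁻².
C = A·s = s·A (charge = current × time).
So C⁻¹ = s⁻¹·A⁻¹.
Combining: Gy·C⁻¹ = (m²·s⁻²) · (s⁻¹·A⁻¹) = m²·s⁻³·A⁻¹.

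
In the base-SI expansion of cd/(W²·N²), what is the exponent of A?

W = kg·m²·s⁻³.
So W⁻² = kg⁻²·m⁻⁴·s⁶.
N = kg·m·s⁻².
So N⁻² = kg⁻²·m⁻²·s⁴.
Combining: cd·W⁻²·N⁻² = cd · (kg⁻²·m⁻⁴·s⁶) · (kg⁻²·m⁻²·s⁴) = kg⁻⁴·m⁻⁶·s¹⁰·cd.
The exponent of A is 0.

0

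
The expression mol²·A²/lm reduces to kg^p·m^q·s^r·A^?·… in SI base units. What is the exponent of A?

lm = cd·sr = cd (luminous flux; sr is dimensionless).
So lm⁻¹ = cd⁻¹.
Combining: mol²·A²·lm⁻¹ = mol² · A² · cd⁻¹ = A²·mol²·cd⁻¹.
The exponent of A is 2.

2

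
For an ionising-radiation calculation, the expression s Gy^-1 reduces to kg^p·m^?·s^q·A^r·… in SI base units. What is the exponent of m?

Gy = m²·s⁻².
So Gy⁻¹ = m⁻²·s².
Combining: s·Gy⁻¹ = s · (m⁻²·s²) = m⁻²·s³.
The exponent of m is -2.

-2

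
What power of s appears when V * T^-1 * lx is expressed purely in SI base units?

-1

V = W/A (potential = power per current),
    = kg·m²·s⁻³·A⁻¹.
T = Wb/m² (flux density = flux per area),
    = kg·s⁻²·A⁻¹.
So T⁻¹ = kg⁻¹·s²·A.
lx = lm/m² (illuminance = luminous flux per area),
    = m⁻²·cd.
Combining: V·T⁻¹·lx = (kg·m²·s⁻³·A⁻¹) · (kg⁻¹·s²·A) · (m⁻²·cd) = s⁻¹·cd.
The exponent of s is -1.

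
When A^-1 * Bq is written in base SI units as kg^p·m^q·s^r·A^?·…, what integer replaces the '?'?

-1

Bq = 1/s = s⁻¹ (activity is decays per second).
Combining: A⁻¹·Bq = A⁻¹ · s⁻¹ = s⁻¹·A⁻¹.
The exponent of A is -1.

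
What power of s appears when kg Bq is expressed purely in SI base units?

-1

Bq = s⁻¹.
Combining: kg·Bq = kg · s⁻¹ = kg·s⁻¹.
The exponent of s is -1.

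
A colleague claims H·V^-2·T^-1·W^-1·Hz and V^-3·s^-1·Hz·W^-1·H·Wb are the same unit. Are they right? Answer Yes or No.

Left side:
  H = Wb/A (inductance = flux per current),
      = kg·m²·s⁻²·A⁻².
  V = W/A (potential = power per current),
      = kg·m²·s⁻³·A⁻¹.
  So V⁻² = kg⁻²·m⁻⁴·s⁶·A².
  T = Wb/m² (flux density = flux per area),
      = kg·s⁻²·A⁻¹.
  So T⁻¹ = kg⁻¹·s²·A.
  W = J/s (power = energy per time),
      = kg·m²·s⁻³.
  So W⁻¹ = kg⁻¹·m⁻²·s³.
  Hz = 1/s = s⁻¹ (frequency is cycles per second).
  Combining: H·V⁻²·T⁻¹·W⁻¹·Hz = (kg·m²·s⁻²·A⁻²) · (kg⁻²·m⁻⁴·s⁶·A²) · (kg⁻¹·s²·A) · (kg⁻¹·m⁻²·s³) · s⁻¹ = kg⁻³·m⁻⁴·s⁸·A.
Right side:
  V = kg·m²·s⁻³·A⁻¹.
  So V⁻³ = kg⁻³·m⁻⁶·s⁹·A³.
  Hz = s⁻¹.
  W = kg·m²·s⁻³.
  So W⁻¹ = kg⁻¹·m⁻²·s³.
  H = kg·m²·s⁻²·A⁻².
  Wb = kg·m²·s⁻²·A⁻¹.
  Combining: V⁻³·s⁻¹·Hz·W⁻¹·H·Wb = (kg⁻³·m⁻⁶·s⁹·A³) · s⁻¹ · s⁻¹ · (kg⁻¹·m⁻²·s³) · (kg·m²·s⁻²·A⁻²) · (kg·m²·s⁻²·A⁻¹) = kg⁻²·m⁻⁴·s⁶.
Left is kg⁻³·m⁻⁴·s⁸·A; right is kg⁻²·m⁻⁴·s⁶ — different.

No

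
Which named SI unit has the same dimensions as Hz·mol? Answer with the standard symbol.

kat

Hz = s⁻¹.
Combining: Hz·mol = s⁻¹ · mol = s⁻¹·mol.
s⁻¹·mol is the base-SI form of the katal.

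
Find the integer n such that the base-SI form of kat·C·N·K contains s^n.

-2

kat = mol/s = s⁻¹·mol (catalytic activity).
C = A·s = s·A (charge = current × time).
N = kg·m/s² = kg·m·s⁻² (force = mass × acceleration).
Combining: kat·C·N·K = (s⁻¹·mol) · (s·A) · (kg·m·s⁻²) · K = kg·m·s⁻²·A·K·mol.
The exponent of s is -2.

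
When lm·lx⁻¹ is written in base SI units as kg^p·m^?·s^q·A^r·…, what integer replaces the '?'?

lm = cd.
lx = m⁻²·cd.
So lx⁻¹ = m²·cd⁻¹.
Combining: lm·lx⁻¹ = cd · (m²·cd⁻¹) = m².
The exponent of m is 2.

2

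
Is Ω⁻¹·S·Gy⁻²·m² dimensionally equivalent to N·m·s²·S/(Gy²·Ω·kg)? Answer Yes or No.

Left side:
  Ω = kg·m²·s⁻³·A⁻².
  So Ω⁻¹ = kg⁻¹·m⁻²·s³·A².
  S = kg⁻¹·m⁻²·s³·A².
  Gy = m²·s⁻².
  So Gy⁻² = m⁻⁴·s⁴.
  Combining: Ω⁻¹·S·Gy⁻²·m² = (kg⁻¹·m⁻²·s³·A²) · (kg⁻¹·m⁻²·s³·A²) · (m⁻⁴·s⁴) · m² = kg⁻²·m⁻⁶·s¹⁰·A⁴.
Right side:
  N = kg·m/s² = kg·m·s⁻² (force = mass × acceleration).
  Gy = J/kg (absorbed dose = energy per mass),
      = m²·s⁻².
  So Gy⁻² = m⁻⁴·s⁴.
  Ω = V/A (resistance = voltage per current),
      = kg·m²·s⁻³·A⁻².
  So Ω⁻¹ = kg⁻¹·m⁻²·s³·A².
  S = 1/Ω (conductance is reciprocal resistance),
      = kg⁻¹·m⁻²·s³·A².
  Combining: N·Gy⁻²·Ω⁻¹·m·s²·kg⁻¹·S = (kg·m·s⁻²) · (m⁻⁴·s⁴) · (kg⁻¹·m⁻²·s³·A²) · m · s² · kg⁻¹ · (kg⁻¹·m⁻²·s³·A²) = kg⁻²·m⁻⁶·s¹⁰·A⁴.
Both reduce to kg⁻²·m⁻⁶·s¹⁰·A⁴.

Yes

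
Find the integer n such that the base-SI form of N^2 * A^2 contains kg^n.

2

N = kg·m/s² = kg·m·s⁻² (force = mass × acceleration).
So N² = kg²·m²·s⁻⁴.
Combining: N²·A² = (kg²·m²·s⁻⁴) · A² = kg²·m²·s⁻⁴·A².
The exponent of kg is 2.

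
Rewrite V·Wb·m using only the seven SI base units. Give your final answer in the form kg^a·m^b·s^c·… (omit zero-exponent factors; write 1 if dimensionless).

kg²·m⁵·s⁻⁵·A⁻²

V = kg·m²·s⁻³·A⁻¹.
Wb = kg·m²·s⁻²·A⁻¹.
Combining: V·Wb·m = (kg·m²·s⁻³·A⁻¹) · (kg·m²·s⁻²·A⁻¹) · m = kg²·m⁵·s⁻⁵·A⁻².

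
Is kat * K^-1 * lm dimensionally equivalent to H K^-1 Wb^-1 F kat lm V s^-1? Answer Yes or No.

Yes

Left side:
  kat = mol/s = s⁻¹·mol (catalytic activity).
  lm = cd·sr = cd (luminous flux; sr is dimensionless).
  Combining: kat·K⁻¹·lm = (s⁻¹·mol) · K⁻¹ · cd = s⁻¹·K⁻¹·mol·cd.
Right side:
  H = kg·m²·s⁻²·A⁻².
  Wb = kg·m²·s⁻²·A⁻¹.
  So Wb⁻¹ = kg⁻¹·m⁻²·s²·A.
  F = kg⁻¹·m⁻²·s⁴·A².
  kat = s⁻¹·mol.
  lm = cd.
  V = kg·m²·s⁻³·A⁻¹.
  Combining: H·K⁻¹·Wb⁻¹·F·kat·lm·V·s⁻¹ = (kg·m²·s⁻²·A⁻²) · K⁻¹ · (kg⁻¹·m⁻²·s²·A) · (kg⁻¹·m⁻²·s⁴·A²) · (s⁻¹·mol) · cd · (kg·m²·s⁻³·A⁻¹) · s⁻¹ = s⁻¹·K⁻¹·mol·cd.
Both reduce to s⁻¹·K⁻¹·mol·cd.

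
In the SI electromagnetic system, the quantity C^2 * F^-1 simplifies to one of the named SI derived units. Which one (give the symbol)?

J

C = A·s = s·A (charge = current × time).
So C² = s²·A².
F = C/V (capacitance = charge per voltage),
    = A·s/(kg·m²·s⁻³·A⁻¹) (substituting C and V),
    = kg⁻¹·m⁻²·s⁴·A².
So F⁻¹ = kg·m²·s⁻⁴·A⁻².
Combining: C²·F⁻¹ = (s²·A²) · (kg·m²·s⁻⁴·A⁻²) = kg·m²·s⁻².
kg·m²·s⁻² is the base-SI form of the joule.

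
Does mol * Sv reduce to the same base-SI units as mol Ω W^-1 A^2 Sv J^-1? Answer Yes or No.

Left side:
  Sv = J/kg (equivalent dose = energy per mass),
      = m²·s⁻².
  Combining: mol·Sv = mol · (m²·s⁻²) = m²·s⁻²·mol.
Right side:
  Ω = kg·m²·s⁻³·A⁻².
  W = kg·m²·s⁻³.
  So W⁻¹ = kg⁻¹·m⁻²·s³.
  Sv = m²·s⁻².
  J = kg·m²·s⁻².
  So J⁻¹ = kg⁻¹·m⁻²·s².
  Combining: mol·Ω·W⁻¹·A²·Sv·J⁻¹ = mol · (kg·m²·s⁻³·A⁻²) · (kg⁻¹·m⁻²·s³) · A² · (m²·s⁻²) · (kg⁻¹·m⁻²·s²) = kg⁻¹·mol.
Left is m²·s⁻²·mol; right is kg⁻¹·mol — different.

No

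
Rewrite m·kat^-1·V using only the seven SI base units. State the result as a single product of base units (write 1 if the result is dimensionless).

kat = s⁻¹·mol.
So kat⁻¹ = s·mol⁻¹.
V = kg·m²·s⁻³·A⁻¹.
Combining: m·kat⁻¹·V = m · (s·mol⁻¹) · (kg·m²·s⁻³·A⁻¹) = kg·m³·s⁻²·A⁻¹·mol⁻¹.

kg·m³·s⁻²·A⁻¹·mol⁻¹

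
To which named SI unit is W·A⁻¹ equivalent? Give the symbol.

V

W = kg·m²·s⁻³.
Combining: W·A⁻¹ = (kg·m²·s⁻³) · A⁻¹ = kg·m²·s⁻³·A⁻¹.
kg·m²·s⁻³·A⁻¹ is the base-SI form of the volt.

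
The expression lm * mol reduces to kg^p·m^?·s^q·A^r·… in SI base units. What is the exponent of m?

lm = cd.
Combining: lm·mol = cd · mol = mol·cd.
The exponent of m is 0.

0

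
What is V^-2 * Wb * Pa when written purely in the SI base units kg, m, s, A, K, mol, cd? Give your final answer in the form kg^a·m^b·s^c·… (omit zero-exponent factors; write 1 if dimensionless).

m⁻³·s²·A

V = W/A (potential = power per current),
    = kg·m²·s⁻³·A⁻¹.
So V⁻² = kg⁻²·m⁻⁴·s⁶·A².
Wb = V·s (flux: a volt is a weber per second),
    = kg·m²·s⁻²·A⁻¹.
Pa = N/m² (pressure = force per area),
    = kg·m⁻¹·s⁻².
Combining: V⁻²·Wb·Pa = (kg⁻²·m⁻⁴·s⁶·A²) · (kg·m²·s⁻²·A⁻¹) · (kg·m⁻¹·s⁻²) = m⁻³·s²·A.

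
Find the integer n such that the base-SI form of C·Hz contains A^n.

1

C = A·s = s·A (charge = current × time).
Hz = 1/s = s⁻¹ (frequency is cycles per second).
Combining: C·Hz = (s·A) · s⁻¹ = A.
The exponent of A is 1.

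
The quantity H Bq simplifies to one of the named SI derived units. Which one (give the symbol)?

Ω

H = Wb/A (inductance = flux per current),
    = kg·m²·s⁻²·A⁻².
Bq = 1/s = s⁻¹ (activity is decays per second).
Combining: H·Bq = (kg·m²·s⁻²·A⁻²) · s⁻¹ = kg·m²·s⁻³·A⁻².
kg·m²·s⁻³·A⁻² is the base-SI form of the ohm.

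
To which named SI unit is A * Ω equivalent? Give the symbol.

Ω = kg·m²·s⁻³·A⁻².
Combining: A·Ω = A · (kg·m²·s⁻³·A⁻²) = kg·m²·s⁻³·A⁻¹.
kg·m²·s⁻³·A⁻¹ is the base-SI form of the volt.

V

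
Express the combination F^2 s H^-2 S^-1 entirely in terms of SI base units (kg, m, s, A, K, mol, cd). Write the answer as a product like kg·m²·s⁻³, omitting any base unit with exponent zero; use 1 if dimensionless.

kg⁻³·m⁻⁶·s¹⁰·A⁶

F = C/V (capacitance = charge per voltage),
    = A·s/(kg·m²·s⁻³·A⁻¹) (substituting C and V),
    = kg⁻¹·m⁻²·s⁴·A².
So F² = kg⁻²·m⁻⁴·s⁸·A⁴.
H = Wb/A (inductance = flux per current),
    = kg·m²·s⁻²·A⁻².
So H⁻² = kg⁻²·m⁻⁴·s⁴·A⁴.
S = 1/Ω (conductance is reciprocal resistance),
    = kg⁻¹·m⁻²·s³·A².
So S⁻¹ = kg·m²·s⁻³·A⁻².
Combining: F²·s·H⁻²·S⁻¹ = (kg⁻²·m⁻⁴·s⁸·A⁴) · s · (kg⁻²·m⁻⁴·s⁴·A⁴) · (kg·m²·s⁻³·A⁻²) = kg⁻³·m⁻⁶·s¹⁰·A⁶.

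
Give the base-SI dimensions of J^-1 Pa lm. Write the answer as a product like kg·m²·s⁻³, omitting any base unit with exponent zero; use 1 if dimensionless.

m⁻³·cd

J = N·m (work = force × distance),
    = kg·m²·s⁻².
So J⁻¹ = kg⁻¹·m⁻²·s².
Pa = N/m² (pressure = force per area),
    = kg·m⁻¹·s⁻².
lm = cd·sr = cd (luminous flux; sr is dimensionless).
Combining: J⁻¹·Pa·lm = (kg⁻¹·m⁻²·s²) · (kg·m⁻¹·s⁻²) · cd = m⁻³·cd.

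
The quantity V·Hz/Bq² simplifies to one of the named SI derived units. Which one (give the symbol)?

V = W/A (potential = power per current),
    = kg·m²·s⁻³·A⁻¹.
Hz = 1/s = s⁻¹ (frequency is cycles per second).
Bq = 1/s = s⁻¹ (activity is decays per second).
So Bq⁻² = s².
Combining: V·Hz·Bq⁻² = (kg·m²·s⁻³·A⁻¹) · s⁻¹ · s² = kg·m²·s⁻²·A⁻¹.
kg·m²·s⁻²·A⁻¹ is the base-SI form of the weber.

Wb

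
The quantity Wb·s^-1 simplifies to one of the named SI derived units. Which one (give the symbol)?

Wb = kg·m²·s⁻²·A⁻¹.
Combining: Wb·s⁻¹ = (kg·m²·s⁻²·A⁻¹) · s⁻¹ = kg·m²·s⁻³·A⁻¹.
kg·m²·s⁻³·A⁻¹ is the base-SI form of the volt.

V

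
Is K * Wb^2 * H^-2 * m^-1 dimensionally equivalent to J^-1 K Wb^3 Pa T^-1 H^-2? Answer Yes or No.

Left side:
  Wb = V·s (flux: a volt is a weber per second),
      = kg·m²·s⁻²·A⁻¹.
  So Wb² = kg²·m⁴·s⁻⁴·A⁻².
  H = Wb/A (inductance = flux per current),
      = kg·m²·s⁻²·A⁻².
  So H⁻² = kg⁻²·m⁻⁴·s⁴·A⁴.
  Combining: K·Wb²·H⁻²·m⁻¹ = K · (kg²·m⁴·s⁻⁴·A⁻²) · (kg⁻²·m⁻⁴·s⁴·A⁴) · m⁻¹ = m⁻¹·A²·K.
Right side:
  J = N·m (work = force × distance),
      = kg·m²·s⁻².
  So J⁻¹ = kg⁻¹·m⁻²·s².
  Wb = V·s (flux: a volt is a weber per second),
      = kg·m²·s⁻²·A⁻¹.
  So Wb³ = kg³·m⁶·s⁻⁶·A⁻³.
  Pa = N/m² (pressure = force per area),
      = kg·m⁻¹·s⁻².
  T = Wb/m² (flux density = flux per area),
      = kg·s⁻²·A⁻¹.
  So T⁻¹ = kg⁻¹·s²·A.
  H = Wb/A (inductance = flux per current),
      = kg·m²·s⁻²·A⁻².
  So H⁻² = kg⁻²·m⁻⁴·s⁴·A⁴.
  Combining: J⁻¹·K·Wb³·Pa·T⁻¹·H⁻² = (kg⁻¹·m⁻²·s²) · K · (kg³·m⁶·s⁻⁶·A⁻³) · (kg·m⁻¹·s⁻²) · (kg⁻¹·s²·A) · (kg⁻²·m⁻⁴·s⁴·A⁴) = m⁻¹·A²·K.
Both reduce to m⁻¹·A²·K.

Yes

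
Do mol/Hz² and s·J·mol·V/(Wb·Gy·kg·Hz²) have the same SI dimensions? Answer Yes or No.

Yes

Left side:
  Hz = s⁻¹.
  So Hz⁻² = s².
  Combining: Hz⁻²·mol = s² · mol = s²·mol.
Right side:
  Wb = V·s (flux: a volt is a weber per second),
      = kg·m²·s⁻²·A⁻¹.
  So Wb⁻¹ = kg⁻¹·m⁻²·s²·A.
  J = N·m (work = force × distance),
      = kg·m²·s⁻².
  Gy = J/kg (absorbed dose = energy per mass),
      = m²·s⁻².
  So Gy⁻¹ = m⁻²·s².
  Hz = 1/s = s⁻¹ (frequency is cycles per second).
  So Hz⁻² = s².
  V = W/A (potential = power per current),
      = kg·m²·s⁻³·A⁻¹.
  Combining: Wb⁻¹·s·J·Gy⁻¹·kg⁻¹·Hz⁻²·mol·V = (kg⁻¹·m⁻²·s²·A) · s · (kg·m²·s⁻²) · (m⁻²·s²) · kg⁻¹ · s² · mol · (kg·m²·s⁻³·A⁻¹) = s²·mol.
Both reduce to s²·mol.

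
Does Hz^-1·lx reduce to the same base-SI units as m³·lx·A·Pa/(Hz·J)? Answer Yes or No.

Left side:
  Hz = 1/s = s⁻¹ (frequency is cycles per second).
  So Hz⁻¹ = s.
  lx = lm/m² (illuminance = luminous flux per area),
      = m⁻²·cd.
  Combining: Hz⁻¹·lx = s · (m⁻²·cd) = m⁻²·s·cd.
Right side:
  lx = m⁻²·cd.
  Hz = s⁻¹.
  So Hz⁻¹ = s.
  J = kg·m²·s⁻².
  So J⁻¹ = kg⁻¹·m⁻²·s².
  Pa = kg·m⁻¹·s⁻².
  Combining: m³·lx·A·Hz⁻¹·J⁻¹·Pa = m³ · (m⁻²·cd) · A · s · (kg⁻¹·m⁻²·s²) · (kg·m⁻¹·s⁻²) = m⁻²·s·A·cd.
Left is m⁻²·s·cd; right is m⁻²·s·A·cd — different.

No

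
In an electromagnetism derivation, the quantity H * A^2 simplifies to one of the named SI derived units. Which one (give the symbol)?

H = kg·m²·s⁻²·A⁻².
Combining: H·A² = (kg·m²·s⁻²·A⁻²) · A² = kg·m²·s⁻².
kg·m²·s⁻² is the base-SI form of the joule.

J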